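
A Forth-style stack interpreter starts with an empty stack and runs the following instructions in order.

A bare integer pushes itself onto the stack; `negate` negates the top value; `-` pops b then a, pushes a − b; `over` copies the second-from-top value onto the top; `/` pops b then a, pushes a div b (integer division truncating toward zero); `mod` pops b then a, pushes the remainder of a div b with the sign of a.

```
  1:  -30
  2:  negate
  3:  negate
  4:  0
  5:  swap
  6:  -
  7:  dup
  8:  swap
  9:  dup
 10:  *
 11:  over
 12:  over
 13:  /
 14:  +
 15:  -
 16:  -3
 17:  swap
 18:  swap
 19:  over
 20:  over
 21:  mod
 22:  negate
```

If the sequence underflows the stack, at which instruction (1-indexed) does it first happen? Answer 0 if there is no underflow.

-30    → -30
negate → 30
negate → -30
0      → -30 0
swap   → 0 -30
-      → 30
dup    → 30 30
swap   → 30 30
dup    → 30 30 30
*      → 30 900
over   → 30 900 30
over   → 30 900 30 900
/      → 30 900 0
+      → 30 900
-      → -870
-3     → -870 -3
swap   → -3 -870
swap   → -870 -3
over   → -870 -3 -870
over   → -870 -3 -870 -3
mod    → -870 -3 0
negate → -870 -3 0

0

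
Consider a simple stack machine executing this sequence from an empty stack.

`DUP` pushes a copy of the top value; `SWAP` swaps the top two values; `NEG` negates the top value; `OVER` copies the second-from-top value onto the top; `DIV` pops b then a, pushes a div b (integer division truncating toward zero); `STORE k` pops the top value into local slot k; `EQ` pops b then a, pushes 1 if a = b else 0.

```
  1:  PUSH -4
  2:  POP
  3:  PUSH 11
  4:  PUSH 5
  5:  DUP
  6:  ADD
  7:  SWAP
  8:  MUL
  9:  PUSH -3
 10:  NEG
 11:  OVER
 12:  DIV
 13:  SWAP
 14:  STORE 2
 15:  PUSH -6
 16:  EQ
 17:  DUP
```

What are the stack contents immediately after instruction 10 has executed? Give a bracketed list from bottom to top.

PUSH -4  [-4]
POP      []
PUSH 11  [11]
PUSH 5   [11, 5]
DUP      [11, 5, 5]
ADD      [11, 10]
SWAP     [10, 11]
MUL      [110]
PUSH -3  [110, -3]
NEG      [110, 3]

[110, 3]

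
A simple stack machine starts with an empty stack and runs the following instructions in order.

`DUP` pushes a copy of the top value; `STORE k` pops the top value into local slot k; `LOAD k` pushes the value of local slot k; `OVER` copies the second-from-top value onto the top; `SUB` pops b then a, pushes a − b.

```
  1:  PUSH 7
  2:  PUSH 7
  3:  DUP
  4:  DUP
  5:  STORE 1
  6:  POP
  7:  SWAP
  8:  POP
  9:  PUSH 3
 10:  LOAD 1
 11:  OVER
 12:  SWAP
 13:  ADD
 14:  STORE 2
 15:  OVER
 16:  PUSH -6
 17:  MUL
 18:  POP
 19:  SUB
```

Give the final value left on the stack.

PUSH 7  -> 7
PUSH 7  -> 7 7
DUP     -> 7 7 7
DUP     -> 7 7 7 7
STORE 1 -> 7 7 7
POP     -> 7 7
SWAP    -> 7 7
POP     -> 7
PUSH 3  -> 7 3
LOAD 1  -> 7 3 7
OVER    -> 7 3 7 3
SWAP    -> 7 3 3 7
ADD     -> 7 3 10
STORE 2 -> 7 3
OVER    -> 7 3 7
PUSH -6 -> 7 3 7 -6
MUL     -> 7 3 -42
POP     -> 7 3
SUB     -> 4

4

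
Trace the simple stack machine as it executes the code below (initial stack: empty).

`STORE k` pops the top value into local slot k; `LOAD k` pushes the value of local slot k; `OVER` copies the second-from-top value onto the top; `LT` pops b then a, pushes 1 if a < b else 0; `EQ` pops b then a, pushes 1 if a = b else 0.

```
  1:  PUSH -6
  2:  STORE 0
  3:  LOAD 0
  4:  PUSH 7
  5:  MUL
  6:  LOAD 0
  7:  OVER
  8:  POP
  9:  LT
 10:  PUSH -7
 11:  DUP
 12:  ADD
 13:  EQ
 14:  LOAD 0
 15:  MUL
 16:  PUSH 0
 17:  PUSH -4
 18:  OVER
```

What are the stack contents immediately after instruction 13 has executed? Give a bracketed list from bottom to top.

PUSH -6 → [-6]
STORE 0 → []
LOAD 0  → [-6]
PUSH 7  → [-6, 7]
MUL     → [-42]
LOAD 0  → [-42, -6]
OVER    → [-42, -6, -42]
POP     → [-42, -6]
LT      → [1]
PUSH -7 → [1, -7]
DUP     → [1, -7, -7]
ADD     → [1, -14]
EQ      → [0]

[0]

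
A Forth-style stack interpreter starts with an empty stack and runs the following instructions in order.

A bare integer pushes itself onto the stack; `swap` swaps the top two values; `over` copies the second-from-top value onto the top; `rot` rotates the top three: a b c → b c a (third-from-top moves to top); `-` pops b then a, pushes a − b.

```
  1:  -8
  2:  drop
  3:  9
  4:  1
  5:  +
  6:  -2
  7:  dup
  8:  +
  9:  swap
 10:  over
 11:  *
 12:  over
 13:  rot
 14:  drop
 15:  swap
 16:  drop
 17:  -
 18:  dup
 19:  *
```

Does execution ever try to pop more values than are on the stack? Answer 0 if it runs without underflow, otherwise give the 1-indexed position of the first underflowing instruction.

-8    -8
drop  (empty)
9     9
1     9 1
+     10
-2    10 -2
dup   10 -2 -2
+     10 -4
swap  -4 10
over  -4 10 -4
*     -4 -40
over  -4 -40 -4
rot   -40 -4 -4
drop  -40 -4
swap  -4 -40
drop  -4
-  — needs 2 operands, stack has 1 → underflow

17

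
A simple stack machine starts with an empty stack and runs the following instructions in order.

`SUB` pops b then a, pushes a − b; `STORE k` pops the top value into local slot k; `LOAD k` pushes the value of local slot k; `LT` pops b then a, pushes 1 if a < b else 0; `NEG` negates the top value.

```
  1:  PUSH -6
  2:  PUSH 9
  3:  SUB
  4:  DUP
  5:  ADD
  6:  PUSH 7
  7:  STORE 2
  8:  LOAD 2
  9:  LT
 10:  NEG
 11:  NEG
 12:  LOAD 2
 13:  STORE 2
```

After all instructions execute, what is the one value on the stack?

PUSH -6 → -6
PUSH 9  → -6 9
SUB     → -15
DUP     → -15 -15
ADD     → -30
PUSH 7  → -30 7
STORE 2 → -30
LOAD 2  → -30 7
LT      → 1
NEG     → -1
NEG     → 1
LOAD 2  → 1 7
STORE 2 → 1

1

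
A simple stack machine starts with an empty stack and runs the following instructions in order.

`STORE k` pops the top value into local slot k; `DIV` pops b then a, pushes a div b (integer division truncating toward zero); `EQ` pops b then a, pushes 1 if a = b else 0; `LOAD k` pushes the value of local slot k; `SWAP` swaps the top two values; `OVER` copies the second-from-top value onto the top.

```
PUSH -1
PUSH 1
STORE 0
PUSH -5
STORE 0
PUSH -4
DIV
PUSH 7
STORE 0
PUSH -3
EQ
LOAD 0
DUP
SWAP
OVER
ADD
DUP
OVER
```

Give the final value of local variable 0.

PUSH -1 : [-1]
PUSH 1  : [-1, 1]
STORE 0 : [-1]
PUSH -5 : [-1, -5]
STORE 0 : [-1]
PUSH -4 : [-1, -4]
DIV     : [0]
PUSH 7  : [0, 7]
STORE 0 : [0]
PUSH -3 : [0, -3]
EQ      : [0]
LOAD 0  : [0, 7]
DUP     : [0, 7, 7]
SWAP    : [0, 7, 7]
OVER    : [0, 7, 7, 7]
ADD     : [0, 7, 14]
DUP     : [0, 7, 14, 14]
OVER    : [0, 7, 14, 14, 14]

7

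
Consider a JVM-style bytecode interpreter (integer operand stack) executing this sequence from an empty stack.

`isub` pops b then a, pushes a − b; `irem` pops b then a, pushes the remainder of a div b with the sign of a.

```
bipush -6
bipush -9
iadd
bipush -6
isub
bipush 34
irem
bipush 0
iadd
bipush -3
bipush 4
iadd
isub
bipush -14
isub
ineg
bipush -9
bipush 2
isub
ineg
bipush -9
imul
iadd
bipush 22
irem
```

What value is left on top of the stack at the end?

-15

bipush -6  → -6
bipush -9  → -6 -9
iadd       → -15
bipush -6  → -15 -6
isub       → -9
bipush 34  → -9 34
irem       → -9
bipush 0   → -9 0
iadd       → -9
bipush -3  → -9 -3
bipush 4   → -9 -3 4
iadd       → -9 1
isub       → -10
bipush -14 → -10 -14
isub       → 4
ineg       → -4
bipush -9  → -4 -9
bipush 2   → -4 -9 2
isub       → -4 -11
ineg       → -4 11
bipush -9  → -4 11 -9
imul       → -4 -99
iadd       → -103
bipush 22  → -103 22
irem       → -15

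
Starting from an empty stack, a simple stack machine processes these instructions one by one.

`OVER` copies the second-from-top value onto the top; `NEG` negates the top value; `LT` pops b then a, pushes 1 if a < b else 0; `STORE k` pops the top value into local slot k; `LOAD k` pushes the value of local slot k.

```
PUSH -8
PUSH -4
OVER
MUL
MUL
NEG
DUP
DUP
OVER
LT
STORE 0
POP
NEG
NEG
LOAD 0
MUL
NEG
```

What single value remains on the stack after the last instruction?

PUSH -8 → [-8]
PUSH -4 → [-8, -4]
OVER    → [-8, -4, -8]
MUL     → [-8, 32]
MUL     → [-256]
NEG     → [256]
DUP     → [256, 256]
DUP     → [256, 256, 256]
OVER    → [256, 256, 256, 256]
LT      → [256, 256, 0]
STORE 0 → [256, 256]
POP     → [256]
NEG     → [-256]
NEG     → [256]
LOAD 0  → [256, 0]
MUL     → [0]
NEG     → [0]

0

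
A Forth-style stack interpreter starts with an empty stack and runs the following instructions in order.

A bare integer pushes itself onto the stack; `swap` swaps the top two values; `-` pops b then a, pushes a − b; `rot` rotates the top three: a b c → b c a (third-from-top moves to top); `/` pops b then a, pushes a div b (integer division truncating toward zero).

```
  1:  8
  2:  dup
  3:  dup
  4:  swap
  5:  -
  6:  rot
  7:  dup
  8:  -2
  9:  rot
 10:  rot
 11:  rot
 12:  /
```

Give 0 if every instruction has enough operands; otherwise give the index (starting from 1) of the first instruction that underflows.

8    : 8
dup  : 8 8
dup  : 8 8 8
swap : 8 8 8
-    : 8 0
rot  — needs 3 operands, stack has 2 → underflow

6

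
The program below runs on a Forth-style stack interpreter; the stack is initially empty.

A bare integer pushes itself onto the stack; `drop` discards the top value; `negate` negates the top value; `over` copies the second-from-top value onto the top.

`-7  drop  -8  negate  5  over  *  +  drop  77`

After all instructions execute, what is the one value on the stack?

77

-7     : -7
drop   : (empty)
-8     : -8
negate : 8
5      : 8 5
over   : 8 5 8
*      : 8 40
+      : 48
drop   : (empty)
77     : 77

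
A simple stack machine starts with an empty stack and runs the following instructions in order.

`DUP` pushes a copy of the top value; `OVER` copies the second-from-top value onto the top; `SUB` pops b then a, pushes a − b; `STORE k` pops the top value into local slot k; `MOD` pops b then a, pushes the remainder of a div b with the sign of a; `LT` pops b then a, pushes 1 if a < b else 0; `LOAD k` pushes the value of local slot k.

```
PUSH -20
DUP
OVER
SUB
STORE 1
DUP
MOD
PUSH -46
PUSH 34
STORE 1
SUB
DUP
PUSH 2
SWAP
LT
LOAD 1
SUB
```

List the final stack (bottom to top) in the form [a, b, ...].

[46, -33]

PUSH -20 -> -20
DUP      -> -20 -20
OVER     -> -20 -20 -20
SUB      -> -20 0
STORE 1  -> -20
DUP      -> -20 -20
MOD      -> 0
PUSH -46 -> 0 -46
PUSH 34  -> 0 -46 34
STORE 1  -> 0 -46
SUB      -> 46
DUP      -> 46 46
PUSH 2   -> 46 46 2
SWAP     -> 46 2 46
LT       -> 46 1
LOAD 1   -> 46 1 34
SUB      -> 46 -33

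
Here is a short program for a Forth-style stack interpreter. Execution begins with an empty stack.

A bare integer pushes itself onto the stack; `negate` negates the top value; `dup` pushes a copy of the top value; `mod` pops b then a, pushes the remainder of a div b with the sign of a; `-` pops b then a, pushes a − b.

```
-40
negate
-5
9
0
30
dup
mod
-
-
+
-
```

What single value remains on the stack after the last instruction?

-40    → [-40]
negate → [40]
-5     → [40, -5]
9      → [40, -5, 9]
0      → [40, -5, 9, 0]
30     → [40, -5, 9, 0, 30]
dup    → [40, -5, 9, 0, 30, 30]
mod    → [40, -5, 9, 0, 0]
-      → [40, -5, 9, 0]
-      → [40, -5, 9]
+      → [40, 4]
-      → [36]

36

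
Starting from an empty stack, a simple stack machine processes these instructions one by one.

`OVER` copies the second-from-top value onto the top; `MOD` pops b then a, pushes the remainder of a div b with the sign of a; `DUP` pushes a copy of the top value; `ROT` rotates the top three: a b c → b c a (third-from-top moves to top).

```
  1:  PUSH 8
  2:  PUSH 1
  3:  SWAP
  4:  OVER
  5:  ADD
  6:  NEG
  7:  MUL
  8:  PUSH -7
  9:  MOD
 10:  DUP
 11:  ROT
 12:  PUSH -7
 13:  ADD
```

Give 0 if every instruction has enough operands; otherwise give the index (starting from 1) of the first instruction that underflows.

PUSH 8  -> 8
PUSH 1  -> 8 1
SWAP    -> 1 8
OVER    -> 1 8 1
ADD     -> 1 9
NEG     -> 1 -9
MUL     -> -9
PUSH -7 -> -9 -7
MOD     -> -2
DUP     -> -2 -2
ROT  — needs 3 operands, stack has 2 → underflow

11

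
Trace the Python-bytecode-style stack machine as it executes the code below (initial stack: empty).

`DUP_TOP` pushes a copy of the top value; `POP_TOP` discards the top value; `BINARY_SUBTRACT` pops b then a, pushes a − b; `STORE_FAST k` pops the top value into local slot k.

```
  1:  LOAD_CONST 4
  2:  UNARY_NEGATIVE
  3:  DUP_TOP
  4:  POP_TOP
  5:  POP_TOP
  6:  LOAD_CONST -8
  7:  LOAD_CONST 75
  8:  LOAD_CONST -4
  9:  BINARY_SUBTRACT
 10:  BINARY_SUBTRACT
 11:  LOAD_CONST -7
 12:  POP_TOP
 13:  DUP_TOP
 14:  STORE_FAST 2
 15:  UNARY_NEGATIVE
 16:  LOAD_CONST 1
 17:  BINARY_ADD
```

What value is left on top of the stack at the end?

LOAD_CONST 4    → [4]
UNARY_NEGATIVE  → [-4]
DUP_TOP         → [-4, -4]
POP_TOP         → [-4]
POP_TOP         → []
LOAD_CONST -8   → [-8]
LOAD_CONST 75   → [-8, 75]
LOAD_CONST -4   → [-8, 75, -4]
BINARY_SUBTRACT → [-8, 79]
BINARY_SUBTRACT → [-87]
LOAD_CONST -7   → [-87, -7]
POP_TOP         → [-87]
DUP_TOP         → [-87, -87]
STORE_FAST 2    → [-87]
UNARY_NEGATIVE  → [87]
LOAD_CONST 1    → [87, 1]
BINARY_ADD      → [88]

88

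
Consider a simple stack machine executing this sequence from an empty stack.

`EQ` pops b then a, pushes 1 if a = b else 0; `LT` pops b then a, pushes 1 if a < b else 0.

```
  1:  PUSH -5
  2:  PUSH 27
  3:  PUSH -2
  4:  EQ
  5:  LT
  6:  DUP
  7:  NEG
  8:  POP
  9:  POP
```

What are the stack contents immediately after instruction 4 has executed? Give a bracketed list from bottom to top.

[-5, 0]

PUSH -5  -5
PUSH 27  -5 27
PUSH -2  -5 27 -2
EQ       -5 0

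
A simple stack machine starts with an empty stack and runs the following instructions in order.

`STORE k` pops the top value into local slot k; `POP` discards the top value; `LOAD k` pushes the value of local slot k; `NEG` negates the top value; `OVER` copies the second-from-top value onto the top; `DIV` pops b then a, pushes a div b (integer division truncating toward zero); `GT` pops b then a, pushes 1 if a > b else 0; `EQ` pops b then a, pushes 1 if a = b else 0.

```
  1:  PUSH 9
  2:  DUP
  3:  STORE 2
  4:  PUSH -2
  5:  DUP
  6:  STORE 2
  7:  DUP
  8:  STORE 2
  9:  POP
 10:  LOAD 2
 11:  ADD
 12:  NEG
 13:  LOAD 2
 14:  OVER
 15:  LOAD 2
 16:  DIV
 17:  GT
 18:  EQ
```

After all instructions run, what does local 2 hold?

PUSH 9  : 9
DUP     : 9 9
STORE 2 : 9
PUSH -2 : 9 -2
DUP     : 9 -2 -2
STORE 2 : 9 -2
DUP     : 9 -2 -2
STORE 2 : 9 -2
POP     : 9
LOAD 2  : 9 -2
ADD     : 7
NEG     : -7
LOAD 2  : -7 -2
OVER    : -7 -2 -7
LOAD 2  : -7 -2 -7 -2
DIV     : -7 -2 3
GT      : -7 0
EQ      : 0

-2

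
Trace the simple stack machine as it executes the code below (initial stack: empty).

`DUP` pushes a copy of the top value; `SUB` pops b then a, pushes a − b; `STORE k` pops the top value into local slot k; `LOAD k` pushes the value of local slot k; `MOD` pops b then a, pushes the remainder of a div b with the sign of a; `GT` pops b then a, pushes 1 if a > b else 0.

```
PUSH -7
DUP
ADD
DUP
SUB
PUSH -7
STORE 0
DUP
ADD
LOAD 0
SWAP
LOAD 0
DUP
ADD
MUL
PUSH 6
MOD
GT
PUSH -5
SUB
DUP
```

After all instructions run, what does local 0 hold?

PUSH -7  [-7]
DUP      [-7, -7]
ADD      [-14]
DUP      [-14, -14]
SUB      [0]
PUSH -7  [0, -7]
STORE 0  [0]
DUP      [0, 0]
ADD      [0]
LOAD 0   [0, -7]
SWAP     [-7, 0]
LOAD 0   [-7, 0, -7]
DUP      [-7, 0, -7, -7]
ADD      [-7, 0, -14]
MUL      [-7, 0]
PUSH 6   [-7, 0, 6]
MOD      [-7, 0]
GT       [0]
PUSH -5  [0, -5]
SUB      [5]
DUP      [5, 5]

-7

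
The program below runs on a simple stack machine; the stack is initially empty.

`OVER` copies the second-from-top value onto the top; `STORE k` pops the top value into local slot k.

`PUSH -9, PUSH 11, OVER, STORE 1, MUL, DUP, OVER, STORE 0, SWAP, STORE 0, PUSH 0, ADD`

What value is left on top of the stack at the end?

PUSH -9 → [-9]
PUSH 11 → [-9, 11]
OVER    → [-9, 11, -9]
STORE 1 → [-9, 11]
MUL     → [-99]
DUP     → [-99, -99]
OVER    → [-99, -99, -99]
STORE 0 → [-99, -99]
SWAP    → [-99, -99]
STORE 0 → [-99]
PUSH 0  → [-99, 0]
ADD     → [-99]

-99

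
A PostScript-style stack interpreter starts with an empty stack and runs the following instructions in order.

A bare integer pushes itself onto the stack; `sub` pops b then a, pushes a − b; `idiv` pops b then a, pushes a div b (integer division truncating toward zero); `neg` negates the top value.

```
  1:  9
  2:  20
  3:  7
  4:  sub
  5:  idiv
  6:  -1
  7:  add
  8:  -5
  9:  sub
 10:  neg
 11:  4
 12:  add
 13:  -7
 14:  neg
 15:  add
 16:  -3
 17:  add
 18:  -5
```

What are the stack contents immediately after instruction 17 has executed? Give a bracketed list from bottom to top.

[4]

9     9
20    9 20
7     9 20 7
sub   9 13
idiv  0
-1    0 -1
add   -1
-5    -1 -5
sub   4
neg   -4
4     -4 4
add   0
-7    0 -7
neg   0 7
add   7
-3    7 -3
add   4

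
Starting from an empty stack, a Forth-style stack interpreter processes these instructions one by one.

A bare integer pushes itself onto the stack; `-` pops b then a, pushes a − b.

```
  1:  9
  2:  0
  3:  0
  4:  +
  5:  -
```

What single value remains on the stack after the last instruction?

9  9
0  9 0
0  9 0 0
+  9 0
-  9

9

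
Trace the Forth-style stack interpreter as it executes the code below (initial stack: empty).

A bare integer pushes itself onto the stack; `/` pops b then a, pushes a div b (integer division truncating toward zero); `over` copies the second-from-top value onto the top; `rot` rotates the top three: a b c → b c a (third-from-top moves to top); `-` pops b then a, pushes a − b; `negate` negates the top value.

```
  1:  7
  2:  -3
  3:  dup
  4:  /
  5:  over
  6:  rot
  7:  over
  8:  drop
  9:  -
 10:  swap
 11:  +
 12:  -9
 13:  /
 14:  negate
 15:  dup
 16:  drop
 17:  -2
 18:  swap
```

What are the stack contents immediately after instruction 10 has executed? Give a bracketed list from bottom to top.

[0, 1]

7    -> 7
-3   -> 7 -3
dup  -> 7 -3 -3
/    -> 7 1
over -> 7 1 7
rot  -> 1 7 7
over -> 1 7 7 7
drop -> 1 7 7
-    -> 1 0
swap -> 0 1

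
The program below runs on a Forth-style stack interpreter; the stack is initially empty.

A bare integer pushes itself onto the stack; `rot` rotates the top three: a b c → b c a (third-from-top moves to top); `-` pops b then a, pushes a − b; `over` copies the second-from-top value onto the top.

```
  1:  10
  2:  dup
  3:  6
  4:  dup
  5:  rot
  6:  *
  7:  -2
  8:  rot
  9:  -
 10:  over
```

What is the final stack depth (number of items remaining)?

10   : [10]
dup  : [10, 10]
6    : [10, 10, 6]
dup  : [10, 10, 6, 6]
rot  : [10, 6, 6, 10]
*    : [10, 6, 60]
-2   : [10, 6, 60, -2]
rot  : [10, 60, -2, 6]
-    : [10, 60, -8]
over : [10, 60, -8, 60]

4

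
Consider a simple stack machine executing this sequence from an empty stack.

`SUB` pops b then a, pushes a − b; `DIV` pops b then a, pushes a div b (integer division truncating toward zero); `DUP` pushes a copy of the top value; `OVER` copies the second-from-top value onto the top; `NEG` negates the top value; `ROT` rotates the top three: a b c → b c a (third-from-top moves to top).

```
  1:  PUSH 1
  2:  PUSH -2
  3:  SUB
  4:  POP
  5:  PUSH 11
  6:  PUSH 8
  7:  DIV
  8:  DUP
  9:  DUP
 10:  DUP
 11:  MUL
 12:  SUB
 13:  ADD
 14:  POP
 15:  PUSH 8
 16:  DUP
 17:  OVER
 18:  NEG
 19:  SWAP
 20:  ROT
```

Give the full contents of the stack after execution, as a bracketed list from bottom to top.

[-8, 8, 8]

PUSH 1  → 1
PUSH -2 → 1 -2
SUB     → 3
POP     → (empty)
PUSH 11 → 11
PUSH 8  → 11 8
DIV     → 1
DUP     → 1 1
DUP     → 1 1 1
DUP     → 1 1 1 1
MUL     → 1 1 1
SUB     → 1 0
ADD     → 1
POP     → (empty)
PUSH 8  → 8
DUP     → 8 8
OVER    → 8 8 8
NEG     → 8 8 -8
SWAP    → 8 -8 8
ROT     → -8 8 8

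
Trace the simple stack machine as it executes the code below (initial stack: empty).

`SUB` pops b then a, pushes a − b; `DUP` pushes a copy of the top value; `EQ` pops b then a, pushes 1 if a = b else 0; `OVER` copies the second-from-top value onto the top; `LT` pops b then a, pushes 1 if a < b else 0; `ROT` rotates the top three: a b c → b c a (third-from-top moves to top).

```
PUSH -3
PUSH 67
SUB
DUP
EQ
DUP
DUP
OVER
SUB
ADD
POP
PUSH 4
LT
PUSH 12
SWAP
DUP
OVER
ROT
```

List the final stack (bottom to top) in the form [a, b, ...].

[12, 1, 1, 1]

PUSH -3 → -3
PUSH 67 → -3 67
SUB     → -70
DUP     → -70 -70
EQ      → 1
DUP     → 1 1
DUP     → 1 1 1
OVER    → 1 1 1 1
SUB     → 1 1 0
ADD     → 1 1
POP     → 1
PUSH 4  → 1 4
LT      → 1
PUSH 12 → 1 12
SWAP    → 12 1
DUP     → 12 1 1
OVER    → 12 1 1 1
ROT     → 12 1 1 1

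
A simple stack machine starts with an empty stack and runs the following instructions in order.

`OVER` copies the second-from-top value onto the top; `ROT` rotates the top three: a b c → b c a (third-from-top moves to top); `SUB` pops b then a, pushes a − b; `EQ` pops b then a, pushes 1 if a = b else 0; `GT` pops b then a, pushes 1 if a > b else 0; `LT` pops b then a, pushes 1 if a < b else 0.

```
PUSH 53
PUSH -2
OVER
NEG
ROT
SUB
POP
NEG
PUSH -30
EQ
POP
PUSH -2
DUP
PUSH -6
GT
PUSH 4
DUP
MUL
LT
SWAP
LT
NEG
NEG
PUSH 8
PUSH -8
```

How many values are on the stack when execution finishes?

3

PUSH 53  -> 53
PUSH -2  -> 53 -2
OVER     -> 53 -2 53
NEG      -> 53 -2 -53
ROT      -> -2 -53 53
SUB      -> -2 -106
POP      -> -2
NEG      -> 2
PUSH -30 -> 2 -30
EQ       -> 0
POP      -> (empty)
PUSH -2  -> -2
DUP      -> -2 -2
PUSH -6  -> -2 -2 -6
GT       -> -2 1
PUSH 4   -> -2 1 4
DUP      -> -2 1 4 4
MUL      -> -2 1 16
LT       -> -2 1
SWAP     -> 1 -2
LT       -> 0
NEG      -> 0
NEG      -> 0
PUSH 8   -> 0 8
PUSH -8  -> 0 8 -8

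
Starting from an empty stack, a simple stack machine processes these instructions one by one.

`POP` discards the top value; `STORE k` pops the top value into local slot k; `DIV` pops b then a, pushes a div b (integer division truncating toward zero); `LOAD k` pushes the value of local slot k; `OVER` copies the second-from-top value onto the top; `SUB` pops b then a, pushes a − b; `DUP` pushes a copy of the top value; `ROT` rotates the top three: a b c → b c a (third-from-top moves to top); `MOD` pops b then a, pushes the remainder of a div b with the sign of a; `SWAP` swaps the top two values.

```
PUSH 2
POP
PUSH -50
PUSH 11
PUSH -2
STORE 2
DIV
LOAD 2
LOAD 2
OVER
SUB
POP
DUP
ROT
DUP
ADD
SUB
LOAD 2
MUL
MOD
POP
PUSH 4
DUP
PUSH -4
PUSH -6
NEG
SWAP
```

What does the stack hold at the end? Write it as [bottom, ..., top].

PUSH 2   : [2]
POP      : []
PUSH -50 : [-50]
PUSH 11  : [-50, 11]
PUSH -2  : [-50, 11, -2]
STORE 2  : [-50, 11]
DIV      : [-4]
LOAD 2   : [-4, -2]
LOAD 2   : [-4, -2, -2]
OVER     : [-4, -2, -2, -2]
SUB      : [-4, -2, 0]
POP      : [-4, -2]
DUP      : [-4, -2, -2]
ROT      : [-2, -2, -4]
DUP      : [-2, -2, -4, -4]
ADD      : [-2, -2, -8]
SUB      : [-2, 6]
LOAD 2   : [-2, 6, -2]
MUL      : [-2, -12]
MOD      : [-2]
POP      : []
PUSH 4   : [4]
DUP      : [4, 4]
PUSH -4  : [4, 4, -4]
PUSH -6  : [4, 4, -4, -6]
NEG      : [4, 4, -4, 6]
SWAP     : [4, 4, 6, -4]

[4, 4, 6, -4]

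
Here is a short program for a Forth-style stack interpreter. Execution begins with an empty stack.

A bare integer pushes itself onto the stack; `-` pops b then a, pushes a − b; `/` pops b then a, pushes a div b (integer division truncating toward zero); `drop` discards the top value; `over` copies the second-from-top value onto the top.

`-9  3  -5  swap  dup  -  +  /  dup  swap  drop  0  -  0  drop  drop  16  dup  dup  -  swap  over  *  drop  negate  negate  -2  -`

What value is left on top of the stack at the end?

-9     : [-9]
3      : [-9, 3]
-5     : [-9, 3, -5]
swap   : [-9, -5, 3]
dup    : [-9, -5, 3, 3]
-      : [-9, -5, 0]
+      : [-9, -5]
/      : [1]
dup    : [1, 1]
swap   : [1, 1]
drop   : [1]
0      : [1, 0]
-      : [1]
0      : [1, 0]
drop   : [1]
drop   : []
16     : [16]
dup    : [16, 16]
dup    : [16, 16, 16]
-      : [16, 0]
swap   : [0, 16]
over   : [0, 16, 0]
*      : [0, 0]
drop   : [0]
negate : [0]
negate : [0]
-2     : [0, -2]
-      : [2]

2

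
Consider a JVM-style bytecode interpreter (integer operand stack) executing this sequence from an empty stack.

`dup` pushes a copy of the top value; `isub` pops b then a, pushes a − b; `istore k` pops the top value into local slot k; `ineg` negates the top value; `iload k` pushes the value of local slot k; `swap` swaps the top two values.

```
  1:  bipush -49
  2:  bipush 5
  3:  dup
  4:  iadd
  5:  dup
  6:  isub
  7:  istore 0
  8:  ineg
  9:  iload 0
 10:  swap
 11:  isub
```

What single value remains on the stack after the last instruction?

-49

bipush -49 : [-49]
bipush 5   : [-49, 5]
dup        : [-49, 5, 5]
iadd       : [-49, 10]
dup        : [-49, 10, 10]
isub       : [-49, 0]
istore 0   : [-49]
ineg       : [49]
iload 0    : [49, 0]
swap       : [0, 49]
isub       : [-49]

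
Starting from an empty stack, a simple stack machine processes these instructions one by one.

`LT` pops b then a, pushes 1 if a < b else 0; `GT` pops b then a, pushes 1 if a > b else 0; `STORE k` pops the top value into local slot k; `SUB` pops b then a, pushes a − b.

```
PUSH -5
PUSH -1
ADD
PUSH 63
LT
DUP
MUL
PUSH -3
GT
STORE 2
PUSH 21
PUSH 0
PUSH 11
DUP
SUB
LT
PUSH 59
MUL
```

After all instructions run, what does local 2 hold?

PUSH -5  -5
PUSH -1  -5 -1
ADD      -6
PUSH 63  -6 63
LT       1
DUP      1 1
MUL      1
PUSH -3  1 -3
GT       1
STORE 2  (empty)
PUSH 21  21
PUSH 0   21 0
PUSH 11  21 0 11
DUP      21 0 11 11
SUB      21 0 0
LT       21 0
PUSH 59  21 0 59
MUL      21 0

1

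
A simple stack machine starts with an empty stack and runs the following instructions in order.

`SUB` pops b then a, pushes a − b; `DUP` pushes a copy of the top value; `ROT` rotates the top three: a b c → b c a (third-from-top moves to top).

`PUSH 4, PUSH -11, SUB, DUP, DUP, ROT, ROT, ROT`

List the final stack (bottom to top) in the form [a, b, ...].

[15, 15, 15]

PUSH 4   : 4
PUSH -11 : 4 -11
SUB      : 15
DUP      : 15 15
DUP      : 15 15 15
ROT      : 15 15 15
ROT      : 15 15 15
ROT      : 15 15 15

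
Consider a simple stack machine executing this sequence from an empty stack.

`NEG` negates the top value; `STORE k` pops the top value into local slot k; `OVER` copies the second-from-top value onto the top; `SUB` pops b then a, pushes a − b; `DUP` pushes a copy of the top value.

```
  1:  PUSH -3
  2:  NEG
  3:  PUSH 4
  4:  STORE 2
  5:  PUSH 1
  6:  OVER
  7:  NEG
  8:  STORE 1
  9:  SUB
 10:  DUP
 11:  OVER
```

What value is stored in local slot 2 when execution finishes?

4

PUSH -3 -> [-3]
NEG     -> [3]
PUSH 4  -> [3, 4]
STORE 2 -> [3]
PUSH 1  -> [3, 1]
OVER    -> [3, 1, 3]
NEG     -> [3, 1, -3]
STORE 1 -> [3, 1]
SUB     -> [2]
DUP     -> [2, 2]
OVER    -> [2, 2, 2]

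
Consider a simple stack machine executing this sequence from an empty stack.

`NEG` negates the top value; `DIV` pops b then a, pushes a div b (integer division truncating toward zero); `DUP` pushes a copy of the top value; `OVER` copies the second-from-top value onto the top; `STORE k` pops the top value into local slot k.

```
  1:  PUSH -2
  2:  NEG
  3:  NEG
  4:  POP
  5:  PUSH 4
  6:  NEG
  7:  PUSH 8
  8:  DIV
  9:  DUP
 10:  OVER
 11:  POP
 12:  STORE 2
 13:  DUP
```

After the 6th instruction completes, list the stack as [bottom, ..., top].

PUSH -2 : [-2]
NEG     : [2]
NEG     : [-2]
POP     : []
PUSH 4  : [4]
NEG     : [-4]

[-4]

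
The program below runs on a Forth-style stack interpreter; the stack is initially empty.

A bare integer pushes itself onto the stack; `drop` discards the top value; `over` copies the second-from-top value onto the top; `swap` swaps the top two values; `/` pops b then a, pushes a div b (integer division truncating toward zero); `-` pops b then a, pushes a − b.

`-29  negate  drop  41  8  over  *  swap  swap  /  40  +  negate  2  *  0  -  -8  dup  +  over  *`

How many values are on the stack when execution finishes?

-29     -29
negate  29
drop    (empty)
41      41
8       41 8
over    41 8 41
*       41 328
swap    328 41
swap    41 328
/       0
40      0 40
+       40
negate  -40
2       -40 2
*       -80
0       -80 0
-       -80
-8      -80 -8
dup     -80 -8 -8
+       -80 -16
over    -80 -16 -80
*       -80 1280

2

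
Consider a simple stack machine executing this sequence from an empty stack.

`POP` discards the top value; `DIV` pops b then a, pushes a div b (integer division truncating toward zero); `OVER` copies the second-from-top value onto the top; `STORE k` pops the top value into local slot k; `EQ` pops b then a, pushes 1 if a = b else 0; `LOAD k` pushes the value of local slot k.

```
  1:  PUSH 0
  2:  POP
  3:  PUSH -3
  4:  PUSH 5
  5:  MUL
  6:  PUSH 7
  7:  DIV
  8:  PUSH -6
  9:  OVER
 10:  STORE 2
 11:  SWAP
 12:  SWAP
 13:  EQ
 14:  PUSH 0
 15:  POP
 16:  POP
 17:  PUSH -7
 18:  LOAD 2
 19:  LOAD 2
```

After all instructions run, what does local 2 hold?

PUSH 0   [0]
POP      []
PUSH -3  [-3]
PUSH 5   [-3, 5]
MUL      [-15]
PUSH 7   [-15, 7]
DIV      [-2]
PUSH -6  [-2, -6]
OVER     [-2, -6, -2]
STORE 2  [-2, -6]
SWAP     [-6, -2]
SWAP     [-2, -6]
EQ       [0]
PUSH 0   [0, 0]
POP      [0]
POP      []
PUSH -7  [-7]
LOAD 2   [-7, -2]
LOAD 2   [-7, -2, -2]

-2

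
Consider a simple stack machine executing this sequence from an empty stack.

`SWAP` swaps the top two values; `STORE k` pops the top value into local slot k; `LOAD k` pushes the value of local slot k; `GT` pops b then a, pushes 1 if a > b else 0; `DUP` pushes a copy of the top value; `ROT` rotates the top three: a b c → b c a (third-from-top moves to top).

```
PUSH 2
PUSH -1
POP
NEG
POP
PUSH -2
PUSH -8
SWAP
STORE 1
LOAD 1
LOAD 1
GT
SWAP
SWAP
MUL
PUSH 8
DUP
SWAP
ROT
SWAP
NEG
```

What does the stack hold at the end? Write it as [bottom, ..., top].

PUSH 2  : [2]
PUSH -1 : [2, -1]
POP     : [2]
NEG     : [-2]
POP     : []
PUSH -2 : [-2]
PUSH -8 : [-2, -8]
SWAP    : [-8, -2]
STORE 1 : [-8]
LOAD 1  : [-8, -2]
LOAD 1  : [-8, -2, -2]
GT      : [-8, 0]
SWAP    : [0, -8]
SWAP    : [-8, 0]
MUL     : [0]
PUSH 8  : [0, 8]
DUP     : [0, 8, 8]
SWAP    : [0, 8, 8]
ROT     : [8, 8, 0]
SWAP    : [8, 0, 8]
NEG     : [8, 0, -8]

[8, 0, -8]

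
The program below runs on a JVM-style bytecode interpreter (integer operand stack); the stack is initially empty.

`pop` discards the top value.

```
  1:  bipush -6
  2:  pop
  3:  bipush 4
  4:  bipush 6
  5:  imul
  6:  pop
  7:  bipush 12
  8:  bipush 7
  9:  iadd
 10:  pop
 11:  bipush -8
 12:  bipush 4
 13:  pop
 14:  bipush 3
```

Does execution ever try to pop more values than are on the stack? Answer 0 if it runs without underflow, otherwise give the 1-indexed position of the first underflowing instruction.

0

bipush -6 : [-6]
pop       : []
bipush 4  : [4]
bipush 6  : [4, 6]
imul      : [24]
pop       : []
bipush 12 : [12]
bipush 7  : [12, 7]
iadd      : [19]
pop       : []
bipush -8 : [-8]
bipush 4  : [-8, 4]
pop       : [-8]
bipush 3  : [-8, 3]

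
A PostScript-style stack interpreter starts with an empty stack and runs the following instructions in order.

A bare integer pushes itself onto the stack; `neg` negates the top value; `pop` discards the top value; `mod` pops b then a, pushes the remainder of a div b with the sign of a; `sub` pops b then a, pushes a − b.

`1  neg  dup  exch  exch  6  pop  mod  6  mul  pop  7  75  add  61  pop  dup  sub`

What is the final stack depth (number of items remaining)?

1

1    : 1
neg  : -1
dup  : -1 -1
exch : -1 -1
exch : -1 -1
6    : -1 -1 6
pop  : -1 -1
mod  : 0
6    : 0 6
mul  : 0
pop  : (empty)
7    : 7
75   : 7 75
add  : 82
61   : 82 61
pop  : 82
dup  : 82 82
sub  : 0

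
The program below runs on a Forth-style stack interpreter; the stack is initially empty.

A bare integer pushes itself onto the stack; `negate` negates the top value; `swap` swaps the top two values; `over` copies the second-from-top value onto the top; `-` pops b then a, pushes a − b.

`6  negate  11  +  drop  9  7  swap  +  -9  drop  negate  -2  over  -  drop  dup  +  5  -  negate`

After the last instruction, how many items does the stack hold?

6      : [6]
negate : [-6]
11     : [-6, 11]
+      : [5]
drop   : []
9      : [9]
7      : [9, 7]
swap   : [7, 9]
+      : [16]
-9     : [16, -9]
drop   : [16]
negate : [-16]
-2     : [-16, -2]
over   : [-16, -2, -16]
-      : [-16, 14]
drop   : [-16]
dup    : [-16, -16]
+      : [-32]
5      : [-32, 5]
-      : [-37]
negate : [37]

1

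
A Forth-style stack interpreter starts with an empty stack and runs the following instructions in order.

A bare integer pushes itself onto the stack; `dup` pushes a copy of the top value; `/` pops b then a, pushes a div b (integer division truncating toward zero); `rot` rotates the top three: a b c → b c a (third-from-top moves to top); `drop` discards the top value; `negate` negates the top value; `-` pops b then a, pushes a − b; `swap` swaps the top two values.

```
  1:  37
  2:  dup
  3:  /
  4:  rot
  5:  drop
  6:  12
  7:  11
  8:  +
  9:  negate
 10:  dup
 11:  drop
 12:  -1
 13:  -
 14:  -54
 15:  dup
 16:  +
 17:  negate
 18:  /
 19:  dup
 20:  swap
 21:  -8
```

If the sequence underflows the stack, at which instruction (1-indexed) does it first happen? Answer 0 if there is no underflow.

4

37  -> [37]
dup -> [37, 37]
/   -> [1]
rot  — needs 3 operands, stack has 1 → underflow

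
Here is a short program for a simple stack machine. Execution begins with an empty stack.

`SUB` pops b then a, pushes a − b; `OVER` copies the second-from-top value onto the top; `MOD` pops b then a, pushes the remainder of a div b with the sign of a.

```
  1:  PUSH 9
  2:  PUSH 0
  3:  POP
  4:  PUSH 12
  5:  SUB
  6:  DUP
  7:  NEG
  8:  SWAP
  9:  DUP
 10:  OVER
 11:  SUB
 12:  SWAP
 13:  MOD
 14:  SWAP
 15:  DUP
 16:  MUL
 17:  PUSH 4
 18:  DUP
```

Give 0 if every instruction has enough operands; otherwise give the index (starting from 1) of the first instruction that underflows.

0

PUSH 9   9
PUSH 0   9 0
POP      9
PUSH 12  9 12
SUB      -3
DUP      -3 -3
NEG      -3 3
SWAP     3 -3
DUP      3 -3 -3
OVER     3 -3 -3 -3
SUB      3 -3 0
SWAP     3 0 -3
MOD      3 0
SWAP     0 3
DUP      0 3 3
MUL      0 9
PUSH 4   0 9 4
DUP      0 9 4 4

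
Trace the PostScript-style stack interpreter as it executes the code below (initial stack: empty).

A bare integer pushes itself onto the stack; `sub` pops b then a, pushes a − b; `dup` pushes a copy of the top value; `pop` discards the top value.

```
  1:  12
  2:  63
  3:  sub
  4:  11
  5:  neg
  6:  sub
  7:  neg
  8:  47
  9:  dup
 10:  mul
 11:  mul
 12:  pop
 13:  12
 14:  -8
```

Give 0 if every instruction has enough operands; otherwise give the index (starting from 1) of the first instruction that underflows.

12  -> [12]
63  -> [12, 63]
sub -> [-51]
11  -> [-51, 11]
neg -> [-51, -11]
sub -> [-40]
neg -> [40]
47  -> [40, 47]
dup -> [40, 47, 47]
mul -> [40, 2209]
mul -> [88360]
pop -> []
12  -> [12]
-8  -> [12, -8]

0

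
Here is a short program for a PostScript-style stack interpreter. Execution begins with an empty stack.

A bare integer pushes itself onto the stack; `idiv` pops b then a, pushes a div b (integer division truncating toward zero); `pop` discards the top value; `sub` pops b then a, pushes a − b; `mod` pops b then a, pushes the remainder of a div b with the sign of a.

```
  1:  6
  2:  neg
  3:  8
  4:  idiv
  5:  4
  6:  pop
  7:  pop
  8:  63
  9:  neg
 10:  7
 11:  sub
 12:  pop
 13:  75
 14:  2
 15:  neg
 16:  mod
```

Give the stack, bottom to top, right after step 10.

[-63, 7]

6    -> [6]
neg  -> [-6]
8    -> [-6, 8]
idiv -> [0]
4    -> [0, 4]
pop  -> [0]
pop  -> []
63   -> [63]
neg  -> [-63]
7    -> [-63, 7]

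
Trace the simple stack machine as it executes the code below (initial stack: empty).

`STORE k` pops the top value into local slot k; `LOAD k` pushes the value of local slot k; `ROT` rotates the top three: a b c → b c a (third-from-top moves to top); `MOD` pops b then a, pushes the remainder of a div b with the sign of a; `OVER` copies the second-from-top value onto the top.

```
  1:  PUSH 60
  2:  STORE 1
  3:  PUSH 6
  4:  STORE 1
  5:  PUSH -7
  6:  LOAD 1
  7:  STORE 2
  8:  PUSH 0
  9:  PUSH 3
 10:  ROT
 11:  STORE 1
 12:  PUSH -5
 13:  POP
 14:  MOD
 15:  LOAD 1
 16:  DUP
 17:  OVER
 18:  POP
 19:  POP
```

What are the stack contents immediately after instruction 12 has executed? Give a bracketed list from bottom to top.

PUSH 60 → 60
STORE 1 → (empty)
PUSH 6  → 6
STORE 1 → (empty)
PUSH -7 → -7
LOAD 1  → -7 6
STORE 2 → -7
PUSH 0  → -7 0
PUSH 3  → -7 0 3
ROT     → 0 3 -7
STORE 1 → 0 3
PUSH -5 → 0 3 -5

[0, 3, -5]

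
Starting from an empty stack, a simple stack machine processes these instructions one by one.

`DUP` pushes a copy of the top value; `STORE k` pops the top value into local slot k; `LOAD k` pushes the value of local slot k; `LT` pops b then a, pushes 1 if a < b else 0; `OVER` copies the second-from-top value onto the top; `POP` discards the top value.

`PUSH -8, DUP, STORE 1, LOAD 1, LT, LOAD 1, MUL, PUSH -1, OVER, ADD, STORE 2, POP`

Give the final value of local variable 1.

PUSH -8  [-8]
DUP      [-8, -8]
STORE 1  [-8]
LOAD 1   [-8, -8]
LT       [0]
LOAD 1   [0, -8]
MUL      [0]
PUSH -1  [0, -1]
OVER     [0, -1, 0]
ADD      [0, -1]
STORE 2  [0]
POP      []

-8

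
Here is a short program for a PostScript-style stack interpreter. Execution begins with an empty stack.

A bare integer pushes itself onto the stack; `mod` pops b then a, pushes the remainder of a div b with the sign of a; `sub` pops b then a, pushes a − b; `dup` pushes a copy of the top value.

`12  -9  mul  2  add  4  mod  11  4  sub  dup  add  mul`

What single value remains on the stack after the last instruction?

12   12
-9   12 -9
mul  -108
2    -108 2
add  -106
4    -106 4
mod  -2
11   -2 11
4    -2 11 4
sub  -2 7
dup  -2 7 7
add  -2 14
mul  -28

-28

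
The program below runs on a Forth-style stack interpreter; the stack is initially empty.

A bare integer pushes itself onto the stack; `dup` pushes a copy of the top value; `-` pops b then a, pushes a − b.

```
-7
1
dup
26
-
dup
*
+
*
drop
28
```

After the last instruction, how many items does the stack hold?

-7   : [-7]
1    : [-7, 1]
dup  : [-7, 1, 1]
26   : [-7, 1, 1, 26]
-    : [-7, 1, -25]
dup  : [-7, 1, -25, -25]
*    : [-7, 1, 625]
+    : [-7, 626]
*    : [-4382]
drop : []
28   : [28]

1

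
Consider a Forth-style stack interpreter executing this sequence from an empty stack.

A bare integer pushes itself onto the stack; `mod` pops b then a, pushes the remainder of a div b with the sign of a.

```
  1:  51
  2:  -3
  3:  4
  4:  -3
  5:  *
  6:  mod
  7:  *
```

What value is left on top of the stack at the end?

-153

51   [51]
-3   [51, -3]
4    [51, -3, 4]
-3   [51, -3, 4, -3]
*    [51, -3, -12]
mod  [51, -3]
*    [-153]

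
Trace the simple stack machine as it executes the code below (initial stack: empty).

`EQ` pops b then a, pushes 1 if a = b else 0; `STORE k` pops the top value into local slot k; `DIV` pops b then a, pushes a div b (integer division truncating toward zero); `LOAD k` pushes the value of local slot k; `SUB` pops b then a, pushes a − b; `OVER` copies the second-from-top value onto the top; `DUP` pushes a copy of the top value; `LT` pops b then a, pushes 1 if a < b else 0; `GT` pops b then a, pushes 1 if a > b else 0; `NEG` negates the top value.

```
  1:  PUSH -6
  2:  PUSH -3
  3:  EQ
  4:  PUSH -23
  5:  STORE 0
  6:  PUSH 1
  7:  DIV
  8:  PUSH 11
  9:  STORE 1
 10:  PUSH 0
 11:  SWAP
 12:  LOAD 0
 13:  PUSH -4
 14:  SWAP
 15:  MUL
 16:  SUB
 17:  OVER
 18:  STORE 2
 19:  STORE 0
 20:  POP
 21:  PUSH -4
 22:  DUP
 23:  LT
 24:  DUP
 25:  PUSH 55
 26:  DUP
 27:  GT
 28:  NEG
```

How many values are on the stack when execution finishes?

3

PUSH -6   [-6]
PUSH -3   [-6, -3]
EQ        [0]
PUSH -23  [0, -23]
STORE 0   [0]
PUSH 1    [0, 1]
DIV       [0]
PUSH 11   [0, 11]
STORE 1   [0]
PUSH 0    [0, 0]
SWAP      [0, 0]
LOAD 0    [0, 0, -23]
PUSH -4   [0, 0, -23, -4]
SWAP      [0, 0, -4, -23]
MUL       [0, 0, 92]
SUB       [0, -92]
OVER      [0, -92, 0]
STORE 2   [0, -92]
STORE 0   [0]
POP       []
PUSH -4   [-4]
DUP       [-4, -4]
LT        [0]
DUP       [0, 0]
PUSH 55   [0, 0, 55]
DUP       [0, 0, 55, 55]
GT        [0, 0, 0]
NEG       [0, 0, 0]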